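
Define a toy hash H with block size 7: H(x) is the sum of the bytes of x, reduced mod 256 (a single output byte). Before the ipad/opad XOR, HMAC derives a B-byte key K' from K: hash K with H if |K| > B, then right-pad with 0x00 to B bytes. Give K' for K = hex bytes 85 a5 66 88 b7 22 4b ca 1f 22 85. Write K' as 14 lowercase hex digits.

|K| = 11 > B = 7, so first hash the key.
H(K): sum = 133+165+102+136+183+34+75+202+31+34+133 = 1228; mod 256 = 204 → cc.
Zero-pad H(K) = cc to 7 bytes: K' = cc 00 00 00 00 00 00.

cc000000000000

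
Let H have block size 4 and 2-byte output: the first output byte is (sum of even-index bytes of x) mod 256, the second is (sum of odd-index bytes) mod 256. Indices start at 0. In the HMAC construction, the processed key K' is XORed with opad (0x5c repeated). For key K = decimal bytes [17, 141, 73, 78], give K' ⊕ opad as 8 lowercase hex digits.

Key decimal bytes [17, 141, 73, 78] = 11 8d 49 4e is exactly B = 4 bytes: K' = 11 8d 49 4e.
XOR each byte with 0x5c: 11⊕5c=4d, 8d⊕5c=d1, 49⊕5c=15, 4e⊕5c=12.

4dd11512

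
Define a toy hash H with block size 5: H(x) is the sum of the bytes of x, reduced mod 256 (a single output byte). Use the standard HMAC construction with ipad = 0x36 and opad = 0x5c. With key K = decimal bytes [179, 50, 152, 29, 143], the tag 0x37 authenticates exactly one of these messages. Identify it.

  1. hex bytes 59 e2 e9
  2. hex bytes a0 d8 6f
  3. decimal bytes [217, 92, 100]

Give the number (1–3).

2

Key decimal bytes [179, 50, 152, 29, 143] = b3 32 98 1d 8f is exactly B = 5 bytes: K' = b3 32 98 1d 8f.
K' ⊕ ipad = 85 04 ae 2b b9; K' ⊕ opad = ef 6e c4 41 d3.
m1: inner = H(85 04 ae 2b b9 59 e2 e9) = 3f; tag = H(ef 6e c4 41 d3 3f) = 74
m2: inner = H(85 04 ae 2b b9 a0 d8 6f) = 02; tag = H(ef 6e c4 41 d3 02) = 37 ← matches
m3: inner = H(85 04 ae 2b b9 d9 5c 64) = b4; tag = H(ef 6e c4 41 d3 b4) = e9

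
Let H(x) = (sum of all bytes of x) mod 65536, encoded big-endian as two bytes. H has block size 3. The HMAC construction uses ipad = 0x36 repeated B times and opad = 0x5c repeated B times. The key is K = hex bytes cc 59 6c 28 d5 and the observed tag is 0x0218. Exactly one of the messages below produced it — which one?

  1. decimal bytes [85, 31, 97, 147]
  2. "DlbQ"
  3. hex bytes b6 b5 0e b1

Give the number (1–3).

Key hex bytes cc 59 6c 28 d5 is 5 bytes > B = 3, so hash it first: H(key) = 02 8e, then zero-pad to 3 bytes: K' = 02 8e 00.
K' ⊕ ipad = 34 b8 36; K' ⊕ opad = 5e d2 5c.
m1: inner = H(34 b8 36 55 1f 61 93) = 02 8a; tag = H(5e d2 5c 02 8a) = 0218 ← matches
m2: inner = H(34 b8 36 44 6c 62 51) = 02 85; tag = H(5e d2 5c 02 85) = 0213
m3: inner = H(34 b8 36 b6 b5 0e b1) = 03 4c; tag = H(5e d2 5c 03 4c) = 01db

1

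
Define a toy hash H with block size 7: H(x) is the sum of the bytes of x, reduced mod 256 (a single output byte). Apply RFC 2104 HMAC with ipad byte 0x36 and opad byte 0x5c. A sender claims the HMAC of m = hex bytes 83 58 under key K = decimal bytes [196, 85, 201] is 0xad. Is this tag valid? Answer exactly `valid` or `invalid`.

valid

Key decimal bytes [196, 85, 201] = c4 55 c9 is 3 bytes ≤ B = 7; zero-pad to 7 bytes: K' = c4 55 c9 00 00 00 00.
K' ⊕ ipad = f2 63 ff 36 36 36 36; K' ⊕ opad = 98 09 95 5c 5c 5c 5c.
Inner hash: sum = 242+99+255+54+54+54+54+131+88 = 1031; mod 256 = 7 → 07.
Outer hash (recomputed tag): sum = 152+9+149+92+92+92+92+7 = 685; mod 256 = 173 → ad.
Recomputed tag = ad; claimed = ad → match.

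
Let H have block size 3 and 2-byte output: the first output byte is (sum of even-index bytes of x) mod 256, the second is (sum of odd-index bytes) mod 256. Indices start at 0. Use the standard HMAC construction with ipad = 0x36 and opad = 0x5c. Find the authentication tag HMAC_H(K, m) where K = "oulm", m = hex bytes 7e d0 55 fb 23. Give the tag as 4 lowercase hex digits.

Key "oulm" = 6f 75 6c 6d is 4 bytes > B = 3, so hash it first: H(key) = db e2, then zero-pad to 3 bytes: K' = db e2 00.
K' ⊕ ipad = ed d4 36.  K' ⊕ opad = 87 be 5c.
Inner input = (K'⊕ipad) ∥ m = ed d4 36 ∥ 7e d0 55 fb 23.
Inner hash: even-index sum = 750 mod 256 = 238; odd-index sum = 458 mod 256 = 202 → ee ca.
Outer input = (K'⊕opad) ∥ inner = 87 be 5c ∥ ee ca.
Outer hash (tag): even-index sum = 429 mod 256 = 173; odd-index sum = 428 mod 256 = 172 → ad ac.

adac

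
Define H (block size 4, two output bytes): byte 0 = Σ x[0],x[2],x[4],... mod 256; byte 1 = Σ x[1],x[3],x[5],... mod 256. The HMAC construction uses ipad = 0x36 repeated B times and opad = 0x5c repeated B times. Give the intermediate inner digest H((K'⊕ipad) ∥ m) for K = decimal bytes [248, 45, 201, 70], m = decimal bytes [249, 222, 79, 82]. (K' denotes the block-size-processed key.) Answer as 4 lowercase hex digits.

Key decimal bytes [248, 45, 201, 70] = f8 2d c9 46 is exactly B = 4 bytes: K' = f8 2d c9 46.
K' ⊕ ipad = ce 1b ff 70.
Inner input = ce 1b ff 70 ∥ f9 de 4f 52.
Inner hash: even-index sum = 789 mod 256 = 21; odd-index sum = 443 mod 256 = 187 → 15 bb.

15bb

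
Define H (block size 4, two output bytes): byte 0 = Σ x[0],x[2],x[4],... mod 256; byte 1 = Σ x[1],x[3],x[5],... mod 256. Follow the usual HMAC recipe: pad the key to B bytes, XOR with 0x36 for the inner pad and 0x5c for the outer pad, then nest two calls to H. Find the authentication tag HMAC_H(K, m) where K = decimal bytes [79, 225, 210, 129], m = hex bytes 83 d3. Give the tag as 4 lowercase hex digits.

81fb

Key decimal bytes [79, 225, 210, 129] = 4f e1 d2 81 is exactly B = 4 bytes: K' = 4f e1 d2 81.
K' ⊕ ipad = 79 d7 e4 b7.  K' ⊕ opad = 13 bd 8e dd.
Inner input = (K'⊕ipad) ∥ m = 79 d7 e4 b7 ∥ 83 d3.
Inner hash: even-index sum = 480 mod 256 = 224; odd-index sum = 609 mod 256 = 97 → e0 61.
Outer input = (K'⊕opad) ∥ inner = 13 bd 8e dd ∥ e0 61.
Outer hash (tag): even-index sum = 385 mod 256 = 129; odd-index sum = 507 mod 256 = 251 → 81 fb.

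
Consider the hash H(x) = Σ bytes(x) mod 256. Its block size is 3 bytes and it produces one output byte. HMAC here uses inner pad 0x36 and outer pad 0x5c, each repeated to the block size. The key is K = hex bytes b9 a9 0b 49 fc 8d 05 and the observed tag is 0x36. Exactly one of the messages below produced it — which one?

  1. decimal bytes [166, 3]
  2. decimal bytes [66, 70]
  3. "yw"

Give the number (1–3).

Key hex bytes b9 a9 0b 49 fc 8d 05 is 7 bytes > B = 3, so hash it first: H(key) = 44, then zero-pad to 3 bytes: K' = 44 00 00.
K' ⊕ ipad = 72 36 36; K' ⊕ opad = 18 5c 5c.
m1: inner = H(72 36 36 a6 03) = 87; tag = H(18 5c 5c 87) = 57
m2: inner = H(72 36 36 42 46) = 66; tag = H(18 5c 5c 66) = 36 ← matches
m3: inner = H(72 36 36 79 77) = ce; tag = H(18 5c 5c ce) = 9e

2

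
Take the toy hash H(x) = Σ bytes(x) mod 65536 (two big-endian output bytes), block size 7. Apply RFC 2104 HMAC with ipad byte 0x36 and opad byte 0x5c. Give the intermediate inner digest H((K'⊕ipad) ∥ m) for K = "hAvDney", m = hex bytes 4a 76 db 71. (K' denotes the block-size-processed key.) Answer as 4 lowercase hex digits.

048d

Key "hAvDney" = 68 41 76 44 6e 65 79 is exactly B = 7 bytes: K' = 68 41 76 44 6e 65 79.
K' ⊕ ipad = 5e 77 40 72 58 53 4f.
Inner input = 5e 77 40 72 58 53 4f ∥ 4a 76 db 71.
Inner hash: sum = 94+119+64+114+88+83+79+74+118+219+113 = 1165 → 04 8d.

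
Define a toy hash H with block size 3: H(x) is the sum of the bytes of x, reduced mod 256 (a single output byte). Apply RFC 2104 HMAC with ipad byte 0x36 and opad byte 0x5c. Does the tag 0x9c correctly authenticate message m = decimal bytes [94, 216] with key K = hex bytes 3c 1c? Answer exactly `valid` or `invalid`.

Key hex bytes 3c 1c is 2 bytes ≤ B = 3; zero-pad to 3 bytes: K' = 3c 1c 00.
K' ⊕ ipad = 0a 2a 36; K' ⊕ opad = 60 40 5c.
Inner hash: sum = 10+42+54+94+216 = 416; mod 256 = 160 → a0.
Outer hash (recomputed tag): sum = 96+64+92+160 = 412; mod 256 = 156 → 9c.
Recomputed tag = 9c; claimed = 9c → match.

valid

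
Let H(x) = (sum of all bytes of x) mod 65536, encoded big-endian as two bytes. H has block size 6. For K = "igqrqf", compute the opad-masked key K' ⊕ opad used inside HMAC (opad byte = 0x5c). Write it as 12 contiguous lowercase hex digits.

353b2d2e2d3a

Key "igqrqf" = 69 67 71 72 71 66 is exactly B = 6 bytes: K' = 69 67 71 72 71 66.
XOR each byte with 0x5c: 69⊕5c=35, 67⊕5c=3b, 71⊕5c=2d, 72⊕5c=2e, 71⊕5c=2d, 66⊕5c=3a.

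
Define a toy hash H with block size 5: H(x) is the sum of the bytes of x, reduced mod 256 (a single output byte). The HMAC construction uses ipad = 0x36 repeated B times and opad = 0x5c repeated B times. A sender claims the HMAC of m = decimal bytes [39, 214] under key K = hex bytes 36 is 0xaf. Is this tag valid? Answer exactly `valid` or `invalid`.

valid

Key hex bytes 36 is 1 byte ≤ B = 5; zero-pad to 5 bytes: K' = 36 00 00 00 00.
K' ⊕ ipad = 00 36 36 36 36; K' ⊕ opad = 6a 5c 5c 5c 5c.
Inner hash: sum = 0+54+54+54+54+39+214 = 469; mod 256 = 213 → d5.
Outer hash (recomputed tag): sum = 106+92+92+92+92+213 = 687; mod 256 = 175 → af.
Recomputed tag = af; claimed = af → match.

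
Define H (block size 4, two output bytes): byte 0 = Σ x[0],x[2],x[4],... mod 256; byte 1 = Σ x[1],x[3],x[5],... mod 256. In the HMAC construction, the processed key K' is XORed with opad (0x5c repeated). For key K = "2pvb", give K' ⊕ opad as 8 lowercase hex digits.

6e2c2a3e

Key "2pvb" = 32 70 76 62 is exactly B = 4 bytes: K' = 32 70 76 62.
XOR each byte with 0x5c: 32⊕5c=6e, 70⊕5c=2c, 76⊕5c=2a, 62⊕5c=3e.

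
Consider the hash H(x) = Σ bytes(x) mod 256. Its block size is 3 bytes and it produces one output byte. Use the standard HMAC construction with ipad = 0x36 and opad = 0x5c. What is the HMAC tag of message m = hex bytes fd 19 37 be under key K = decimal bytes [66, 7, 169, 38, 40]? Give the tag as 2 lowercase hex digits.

c1

Key decimal bytes [66, 7, 169, 38, 40] = 42 07 a9 26 28 is 5 bytes > B = 3, so hash it first: H(key) = 40, then zero-pad to 3 bytes: K' = 40 00 00.
K' ⊕ ipad = 76 36 36.  K' ⊕ opad = 1c 5c 5c.
Inner input = (K'⊕ipad) ∥ m = 76 36 36 ∥ fd 19 37 be.
Inner hash: sum = 118+54+54+253+25+55+190 = 749; mod 256 = 237 → ed.
Outer input = (K'⊕opad) ∥ inner = 1c 5c 5c ∥ ed.
Outer hash (tag): sum = 28+92+92+237 = 449; mod 256 = 193 → c1.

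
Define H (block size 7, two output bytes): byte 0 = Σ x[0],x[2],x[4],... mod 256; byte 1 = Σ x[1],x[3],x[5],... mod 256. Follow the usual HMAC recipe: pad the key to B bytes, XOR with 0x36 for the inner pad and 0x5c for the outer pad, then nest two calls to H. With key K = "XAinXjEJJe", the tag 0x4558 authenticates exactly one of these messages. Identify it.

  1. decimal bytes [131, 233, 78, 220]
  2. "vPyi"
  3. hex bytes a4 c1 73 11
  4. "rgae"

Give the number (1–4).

4

Key "XAinXjEJJe" = 58 41 69 6e 58 6a 45 4a 4a 65 is 10 bytes > B = 7, so hash it first: H(key) = a8 c8, then zero-pad to 7 bytes: K' = a8 c8 00 00 00 00 00.
K' ⊕ ipad = 9e fe 36 36 36 36 36; K' ⊕ opad = f4 94 5c 5c 5c 5c 5c.
m1: inner = H(9e fe 36 36 36 36 36 83 e9 4e dc) = 05 3b; tag = H(f4 94 5c 5c 5c 5c 5c 05 3b) = 4351
m2: inner = H(9e fe 36 36 36 36 36 76 50 79 69) = f9 59; tag = H(f4 94 5c 5c 5c 5c 5c f9 59) = 6145
m3: inner = H(9e fe 36 36 36 36 36 a4 c1 73 11) = 12 81; tag = H(f4 94 5c 5c 5c 5c 5c 12 81) = 895e
m4: inner = H(9e fe 36 36 36 36 36 72 67 61 65) = 0c 3d; tag = H(f4 94 5c 5c 5c 5c 5c 0c 3d) = 4558 ← matches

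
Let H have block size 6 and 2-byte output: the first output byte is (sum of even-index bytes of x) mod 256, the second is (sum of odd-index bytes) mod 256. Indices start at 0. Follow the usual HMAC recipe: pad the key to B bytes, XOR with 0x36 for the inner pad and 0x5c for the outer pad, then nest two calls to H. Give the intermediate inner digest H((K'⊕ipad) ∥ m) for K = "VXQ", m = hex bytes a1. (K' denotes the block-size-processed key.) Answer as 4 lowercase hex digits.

Key "VXQ" = 56 58 51 is 3 bytes ≤ B = 6; zero-pad to 6 bytes: K' = 56 58 51 00 00 00.
K' ⊕ ipad = 60 6e 67 36 36 36.
Inner input = 60 6e 67 36 36 36 ∥ a1.
Inner hash: even-index sum = 414 mod 256 = 158; odd-index sum = 218 mod 256 = 218 → 9e da.

9eda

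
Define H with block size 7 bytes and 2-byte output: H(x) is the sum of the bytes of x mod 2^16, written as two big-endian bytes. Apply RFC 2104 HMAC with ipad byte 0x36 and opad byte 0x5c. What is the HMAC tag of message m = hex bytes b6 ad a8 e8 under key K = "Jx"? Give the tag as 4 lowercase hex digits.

02d5

Key "Jx" = 4a 78 is 2 bytes ≤ B = 7; zero-pad to 7 bytes: K' = 4a 78 00 00 00 00 00.
K' ⊕ ipad = 7c 4e 36 36 36 36 36.  K' ⊕ opad = 16 24 5c 5c 5c 5c 5c.
Inner input = (K'⊕ipad) ∥ m = 7c 4e 36 36 36 36 36 ∥ b6 ad a8 e8.
Inner hash: sum = 124+78+54+54+54+54+54+182+173+168+232 = 1227 → 04 cb.
Outer input = (K'⊕opad) ∥ inner = 16 24 5c 5c 5c 5c 5c ∥ 04 cb.
Outer hash (tag): sum = 22+36+92+92+92+92+92+4+203 = 725 → 02 d5.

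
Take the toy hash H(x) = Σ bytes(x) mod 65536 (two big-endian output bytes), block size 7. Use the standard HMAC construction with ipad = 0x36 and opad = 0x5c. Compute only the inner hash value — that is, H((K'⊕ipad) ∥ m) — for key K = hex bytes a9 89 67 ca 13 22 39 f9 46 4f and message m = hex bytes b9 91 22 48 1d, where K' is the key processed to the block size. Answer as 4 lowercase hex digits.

Key hex bytes a9 89 67 ca 13 22 39 f9 46 4f is 10 bytes > B = 7, so hash it first: H(key) = 04 5f, then zero-pad to 7 bytes: K' = 04 5f 00 00 00 00 00.
K' ⊕ ipad = 32 69 36 36 36 36 36.
Inner input = 32 69 36 36 36 36 36 ∥ b9 91 22 48 1d.
Inner hash: sum = 50+105+54+54+54+54+54+185+145+34+72+29 = 890 → 03 7a.

037a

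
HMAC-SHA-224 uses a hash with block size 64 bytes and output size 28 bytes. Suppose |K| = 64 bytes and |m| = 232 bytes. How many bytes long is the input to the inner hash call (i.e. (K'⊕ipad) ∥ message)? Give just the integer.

296

Key is 64 ≤ 64 bytes, zero-padded: |K'| = 64.
Inner input = (K'⊕ipad) ∥ m → 64 + 232 = 296 bytes.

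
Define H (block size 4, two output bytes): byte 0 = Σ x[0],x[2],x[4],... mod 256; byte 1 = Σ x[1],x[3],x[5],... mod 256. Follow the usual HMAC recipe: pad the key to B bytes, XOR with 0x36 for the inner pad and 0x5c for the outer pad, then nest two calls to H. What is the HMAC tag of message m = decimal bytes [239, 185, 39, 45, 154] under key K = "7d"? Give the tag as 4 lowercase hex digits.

Key "7d" = 37 64 is 2 bytes ≤ B = 4; zero-pad to 4 bytes: K' = 37 64 00 00.
K' ⊕ ipad = 01 52 36 36.  K' ⊕ opad = 6b 38 5c 5c.
Inner input = (K'⊕ipad) ∥ m = 01 52 36 36 ∥ ef b9 27 2d 9a.
Inner hash: even-index sum = 487 mod 256 = 231; odd-index sum = 366 mod 256 = 110 → e7 6e.
Outer input = (K'⊕opad) ∥ inner = 6b 38 5c 5c ∥ e7 6e.
Outer hash (tag): even-index sum = 430 mod 256 = 174; odd-index sum = 258 mod 256 = 2 → ae 02.

ae02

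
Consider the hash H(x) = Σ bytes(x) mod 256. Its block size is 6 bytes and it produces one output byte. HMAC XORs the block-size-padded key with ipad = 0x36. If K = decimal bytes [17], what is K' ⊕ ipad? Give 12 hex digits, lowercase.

273636363636

Key decimal bytes [17] = 11 is 1 byte ≤ B = 6; zero-pad to 6 bytes: K' = 11 00 00 00 00 00.
XOR each byte with 0x36: 11⊕36=27, 00⊕36=36, 00⊕36=36, 00⊕36=36, 00⊕36=36, 00⊕36=36.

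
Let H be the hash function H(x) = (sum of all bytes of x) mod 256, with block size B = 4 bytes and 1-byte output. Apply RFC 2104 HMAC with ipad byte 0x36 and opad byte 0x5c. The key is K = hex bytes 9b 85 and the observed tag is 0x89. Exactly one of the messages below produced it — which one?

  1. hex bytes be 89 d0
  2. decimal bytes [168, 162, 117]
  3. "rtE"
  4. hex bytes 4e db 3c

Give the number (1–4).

4

Key hex bytes 9b 85 is 2 bytes ≤ B = 4; zero-pad to 4 bytes: K' = 9b 85 00 00.
K' ⊕ ipad = ad b3 36 36; K' ⊕ opad = c7 d9 5c 5c.
m1: inner = H(ad b3 36 36 be 89 d0) = e3; tag = H(c7 d9 5c 5c e3) = 3b
m2: inner = H(ad b3 36 36 a8 a2 75) = 8b; tag = H(c7 d9 5c 5c 8b) = e3
m3: inner = H(ad b3 36 36 72 74 45) = f7; tag = H(c7 d9 5c 5c f7) = 4f
m4: inner = H(ad b3 36 36 4e db 3c) = 31; tag = H(c7 d9 5c 5c 31) = 89 ← matches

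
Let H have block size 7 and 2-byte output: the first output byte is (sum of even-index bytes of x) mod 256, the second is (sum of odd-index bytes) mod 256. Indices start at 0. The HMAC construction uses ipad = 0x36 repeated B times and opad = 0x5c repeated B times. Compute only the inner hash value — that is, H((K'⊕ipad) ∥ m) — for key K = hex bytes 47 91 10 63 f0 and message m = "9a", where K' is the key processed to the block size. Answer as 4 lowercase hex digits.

f46b

Key hex bytes 47 91 10 63 f0 is 5 bytes ≤ B = 7; zero-pad to 7 bytes: K' = 47 91 10 63 f0 00 00.
K' ⊕ ipad = 71 a7 26 55 c6 36 36.
Inner input = 71 a7 26 55 c6 36 36 ∥ 39 61.
Inner hash: even-index sum = 500 mod 256 = 244; odd-index sum = 363 mod 256 = 107 → f4 6b.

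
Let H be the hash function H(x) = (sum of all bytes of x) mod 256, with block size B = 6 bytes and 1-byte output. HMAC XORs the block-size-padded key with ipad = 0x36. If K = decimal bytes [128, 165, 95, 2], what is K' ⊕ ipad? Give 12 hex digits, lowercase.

Key decimal bytes [128, 165, 95, 2] = 80 a5 5f 02 is 4 bytes ≤ B = 6; zero-pad to 6 bytes: K' = 80 a5 5f 02 00 00.
XOR each byte with 0x36: 80⊕36=b6, a5⊕36=93, 5f⊕36=69, 02⊕36=34, 00⊕36=36, 00⊕36=36.

b69369343636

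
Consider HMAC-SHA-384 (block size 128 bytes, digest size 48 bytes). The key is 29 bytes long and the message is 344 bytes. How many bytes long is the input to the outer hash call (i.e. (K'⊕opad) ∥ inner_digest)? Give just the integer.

Key is 29 ≤ 128 bytes, zero-padded: |K'| = 128.
Outer input = (K'⊕opad) ∥ H(inner) → 128 + 48 = 176 bytes.

176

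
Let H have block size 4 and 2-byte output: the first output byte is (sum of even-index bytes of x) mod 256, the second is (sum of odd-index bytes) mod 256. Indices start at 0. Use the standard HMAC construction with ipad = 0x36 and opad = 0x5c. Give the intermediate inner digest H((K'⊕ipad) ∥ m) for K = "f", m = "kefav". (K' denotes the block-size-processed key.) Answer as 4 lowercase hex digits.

cd32

Key "f" = 66 is 1 byte ≤ B = 4; zero-pad to 4 bytes: K' = 66 00 00 00.
K' ⊕ ipad = 50 36 36 36.
Inner input = 50 36 36 36 ∥ 6b 65 66 61 76.
Inner hash: even-index sum = 461 mod 256 = 205; odd-index sum = 306 mod 256 = 50 → cd 32.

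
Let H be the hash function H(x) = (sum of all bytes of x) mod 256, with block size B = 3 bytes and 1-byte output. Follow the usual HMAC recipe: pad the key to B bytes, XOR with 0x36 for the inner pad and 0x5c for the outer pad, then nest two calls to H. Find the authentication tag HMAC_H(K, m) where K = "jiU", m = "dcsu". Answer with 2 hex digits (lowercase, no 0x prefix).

41

Key "jiU" = 6a 69 55 is exactly B = 3 bytes: K' = 6a 69 55.
K' ⊕ ipad = 5c 5f 63.  K' ⊕ opad = 36 35 09.
Inner input = (K'⊕ipad) ∥ m = 5c 5f 63 ∥ 64 63 73 75.
Inner hash: sum = 92+95+99+100+99+115+117 = 717; mod 256 = 205 → cd.
Outer input = (K'⊕opad) ∥ inner = 36 35 09 ∥ cd.
Outer hash (tag): sum = 54+53+9+205 = 321; mod 256 = 65 → 41.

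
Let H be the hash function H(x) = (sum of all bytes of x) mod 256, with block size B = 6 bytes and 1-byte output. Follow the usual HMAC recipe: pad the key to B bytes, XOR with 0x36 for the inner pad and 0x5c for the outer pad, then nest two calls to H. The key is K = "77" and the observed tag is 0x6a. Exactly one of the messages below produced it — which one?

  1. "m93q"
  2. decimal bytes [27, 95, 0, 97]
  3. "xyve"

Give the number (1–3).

1

Key "77" = 37 37 is 2 bytes ≤ B = 6; zero-pad to 6 bytes: K' = 37 37 00 00 00 00.
K' ⊕ ipad = 01 01 36 36 36 36; K' ⊕ opad = 6b 6b 5c 5c 5c 5c.
m1: inner = H(01 01 36 36 36 36 6d 39 33 71) = 24; tag = H(6b 6b 5c 5c 5c 5c 24) = 6a ← matches
m2: inner = H(01 01 36 36 36 36 1b 5f 00 61) = b5; tag = H(6b 6b 5c 5c 5c 5c b5) = fb
m3: inner = H(01 01 36 36 36 36 78 79 76 65) = a6; tag = H(6b 6b 5c 5c 5c 5c a6) = ec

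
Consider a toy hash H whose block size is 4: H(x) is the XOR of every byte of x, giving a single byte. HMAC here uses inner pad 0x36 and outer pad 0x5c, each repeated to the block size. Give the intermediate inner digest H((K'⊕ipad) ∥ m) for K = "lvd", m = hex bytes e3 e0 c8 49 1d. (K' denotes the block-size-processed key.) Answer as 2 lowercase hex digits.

Key "lvd" = 6c 76 64 is 3 bytes ≤ B = 4; zero-pad to 4 bytes: K' = 6c 76 64 00.
K' ⊕ ipad = 5a 40 52 36.
Inner input = 5a 40 52 36 ∥ e3 e0 c8 49 1d.
Inner hash: XOR 5a⊕40⊕52⊕36⊕e3⊕e0⊕c8⊕49⊕1d = e1.

e1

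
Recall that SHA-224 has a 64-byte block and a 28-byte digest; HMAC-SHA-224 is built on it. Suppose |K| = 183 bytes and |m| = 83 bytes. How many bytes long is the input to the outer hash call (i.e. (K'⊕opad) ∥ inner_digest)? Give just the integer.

92

Key is 183 > 64 bytes, so it is hashed to 28 bytes then zero-padded to 64: |K'| = 64.
Outer input = (K'⊕opad) ∥ H(inner) → 64 + 28 = 92 bytes.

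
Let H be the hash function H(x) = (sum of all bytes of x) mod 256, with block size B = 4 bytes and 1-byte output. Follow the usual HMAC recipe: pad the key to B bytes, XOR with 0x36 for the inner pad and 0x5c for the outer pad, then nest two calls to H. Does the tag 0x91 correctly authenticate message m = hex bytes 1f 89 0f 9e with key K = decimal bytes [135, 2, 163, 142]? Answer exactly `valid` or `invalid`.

valid

Key decimal bytes [135, 2, 163, 142] = 87 02 a3 8e is exactly B = 4 bytes: K' = 87 02 a3 8e.
K' ⊕ ipad = b1 34 95 b8; K' ⊕ opad = db 5e ff d2.
Inner hash: sum = 177+52+149+184+31+137+15+158 = 903; mod 256 = 135 → 87.
Outer hash (recomputed tag): sum = 219+94+255+210+135 = 913; mod 256 = 145 → 91.
Recomputed tag = 91; claimed = 91 → match.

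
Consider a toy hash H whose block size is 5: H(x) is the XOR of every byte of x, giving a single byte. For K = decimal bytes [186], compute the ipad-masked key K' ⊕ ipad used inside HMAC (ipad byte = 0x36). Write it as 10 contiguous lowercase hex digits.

Key decimal bytes [186] = ba is 1 byte ≤ B = 5; zero-pad to 5 bytes: K' = ba 00 00 00 00.
XOR each byte with 0x36: ba⊕36=8c, 00⊕36=36, 00⊕36=36, 00⊕36=36, 00⊕36=36.

8c36363636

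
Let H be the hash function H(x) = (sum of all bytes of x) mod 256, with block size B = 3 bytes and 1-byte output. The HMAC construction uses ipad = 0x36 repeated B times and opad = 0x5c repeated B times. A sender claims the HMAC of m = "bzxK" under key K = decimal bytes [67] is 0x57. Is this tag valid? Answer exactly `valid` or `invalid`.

valid

Key decimal bytes [67] = 43 is 1 byte ≤ B = 3; zero-pad to 3 bytes: K' = 43 00 00.
K' ⊕ ipad = 75 36 36; K' ⊕ opad = 1f 5c 5c.
Inner hash: sum = 117+54+54+98+122+120+75 = 640; mod 256 = 128 → 80.
Outer hash (recomputed tag): sum = 31+92+92+128 = 343; mod 256 = 87 → 57.
Recomputed tag = 57; claimed = 57 → match.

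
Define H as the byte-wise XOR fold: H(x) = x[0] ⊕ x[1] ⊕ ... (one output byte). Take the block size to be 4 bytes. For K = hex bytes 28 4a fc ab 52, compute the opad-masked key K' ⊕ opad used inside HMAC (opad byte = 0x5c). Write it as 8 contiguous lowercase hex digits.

Key hex bytes 28 4a fc ab 52 is 5 bytes > B = 4, so hash it first: H(key) = 67, then zero-pad to 4 bytes: K' = 67 00 00 00.
XOR each byte with 0x5c: 67⊕5c=3b, 00⊕5c=5c, 00⊕5c=5c, 00⊕5c=5c.

3b5c5c5c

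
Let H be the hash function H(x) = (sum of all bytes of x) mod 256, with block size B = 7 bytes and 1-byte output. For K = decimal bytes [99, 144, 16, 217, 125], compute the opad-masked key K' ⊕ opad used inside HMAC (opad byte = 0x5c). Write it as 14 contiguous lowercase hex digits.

3fcc4c85215c5c

Key decimal bytes [99, 144, 16, 217, 125] = 63 90 10 d9 7d is 5 bytes ≤ B = 7; zero-pad to 7 bytes: K' = 63 90 10 d9 7d 00 00.
XOR each byte with 0x5c: 63⊕5c=3f, 90⊕5c=cc, 10⊕5c=4c, d9⊕5c=85, 7d⊕5c=21, 00⊕5c=5c, 00⊕5c=5c.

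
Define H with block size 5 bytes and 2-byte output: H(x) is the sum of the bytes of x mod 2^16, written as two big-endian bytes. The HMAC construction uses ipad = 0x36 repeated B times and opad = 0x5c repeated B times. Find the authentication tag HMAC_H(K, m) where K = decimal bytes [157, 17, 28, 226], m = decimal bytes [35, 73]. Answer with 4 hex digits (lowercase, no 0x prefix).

02dc

Key decimal bytes [157, 17, 28, 226] = 9d 11 1c e2 is 4 bytes ≤ B = 5; zero-pad to 5 bytes: K' = 9d 11 1c e2 00.
K' ⊕ ipad = ab 27 2a d4 36.  K' ⊕ opad = c1 4d 40 be 5c.
Inner input = (K'⊕ipad) ∥ m = ab 27 2a d4 36 ∥ 23 49.
Inner hash: sum = 171+39+42+212+54+35+73 = 626 → 02 72.
Outer input = (K'⊕opad) ∥ inner = c1 4d 40 be 5c ∥ 02 72.
Outer hash (tag): sum = 193+77+64+190+92+2+114 = 732 → 02 dc.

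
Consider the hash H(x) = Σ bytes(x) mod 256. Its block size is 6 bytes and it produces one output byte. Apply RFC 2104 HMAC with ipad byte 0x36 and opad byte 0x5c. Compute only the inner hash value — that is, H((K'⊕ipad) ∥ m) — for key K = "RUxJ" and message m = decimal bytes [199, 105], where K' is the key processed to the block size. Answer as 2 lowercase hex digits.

2d

Key "RUxJ" = 52 55 78 4a is 4 bytes ≤ B = 6; zero-pad to 6 bytes: K' = 52 55 78 4a 00 00.
K' ⊕ ipad = 64 63 4e 7c 36 36.
Inner input = 64 63 4e 7c 36 36 ∥ c7 69.
Inner hash: sum = 100+99+78+124+54+54+199+105 = 813; mod 256 = 45 → 2d.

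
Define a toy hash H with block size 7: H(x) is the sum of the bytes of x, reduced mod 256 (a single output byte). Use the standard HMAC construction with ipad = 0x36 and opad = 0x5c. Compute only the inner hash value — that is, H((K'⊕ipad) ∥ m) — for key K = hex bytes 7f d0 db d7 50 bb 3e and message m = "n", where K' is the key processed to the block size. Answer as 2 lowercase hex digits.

Key hex bytes 7f d0 db d7 50 bb 3e is exactly B = 7 bytes: K' = 7f d0 db d7 50 bb 3e.
K' ⊕ ipad = 49 e6 ed e1 66 8d 08.
Inner input = 49 e6 ed e1 66 8d 08 ∥ 6e.
Inner hash: sum = 73+230+237+225+102+141+8+110 = 1126; mod 256 = 102 → 66.

66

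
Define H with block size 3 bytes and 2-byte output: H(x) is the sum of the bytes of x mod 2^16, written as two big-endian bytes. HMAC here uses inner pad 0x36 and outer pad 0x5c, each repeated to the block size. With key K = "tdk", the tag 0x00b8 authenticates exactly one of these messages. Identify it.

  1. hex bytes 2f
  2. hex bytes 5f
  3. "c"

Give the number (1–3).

Key "tdk" = 74 64 6b is exactly B = 3 bytes: K' = 74 64 6b.
K' ⊕ ipad = 42 52 5d; K' ⊕ opad = 28 38 37.
m1: inner = H(42 52 5d 2f) = 01 20; tag = H(28 38 37 01 20) = 00b8 ← matches
m2: inner = H(42 52 5d 5f) = 01 50; tag = H(28 38 37 01 50) = 00e8
m3: inner = H(42 52 5d 63) = 01 54; tag = H(28 38 37 01 54) = 00ec

1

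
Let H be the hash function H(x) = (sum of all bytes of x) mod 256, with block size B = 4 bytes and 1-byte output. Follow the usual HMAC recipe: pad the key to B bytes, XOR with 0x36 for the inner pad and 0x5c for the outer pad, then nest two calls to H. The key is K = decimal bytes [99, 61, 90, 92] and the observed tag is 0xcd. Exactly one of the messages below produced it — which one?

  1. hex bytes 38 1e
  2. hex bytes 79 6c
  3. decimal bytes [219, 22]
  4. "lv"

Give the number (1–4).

Key decimal bytes [99, 61, 90, 92] = 63 3d 5a 5c is exactly B = 4 bytes: K' = 63 3d 5a 5c.
K' ⊕ ipad = 55 0b 6c 6a; K' ⊕ opad = 3f 61 06 00.
m1: inner = H(55 0b 6c 6a 38 1e) = 8c; tag = H(3f 61 06 00 8c) = 32
m2: inner = H(55 0b 6c 6a 79 6c) = 1b; tag = H(3f 61 06 00 1b) = c1
m3: inner = H(55 0b 6c 6a db 16) = 27; tag = H(3f 61 06 00 27) = cd ← matches
m4: inner = H(55 0b 6c 6a 6c 76) = 18; tag = H(3f 61 06 00 18) = be

3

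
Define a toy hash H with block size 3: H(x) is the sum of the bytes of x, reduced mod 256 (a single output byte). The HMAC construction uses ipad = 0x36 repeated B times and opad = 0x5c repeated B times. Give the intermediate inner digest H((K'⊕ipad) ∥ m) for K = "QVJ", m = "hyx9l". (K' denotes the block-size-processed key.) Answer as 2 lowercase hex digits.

41

Key "QVJ" = 51 56 4a is exactly B = 3 bytes: K' = 51 56 4a.
K' ⊕ ipad = 67 60 7c.
Inner input = 67 60 7c ∥ 68 79 78 39 6c.
Inner hash: sum = 103+96+124+104+121+120+57+108 = 833; mod 256 = 65 → 41.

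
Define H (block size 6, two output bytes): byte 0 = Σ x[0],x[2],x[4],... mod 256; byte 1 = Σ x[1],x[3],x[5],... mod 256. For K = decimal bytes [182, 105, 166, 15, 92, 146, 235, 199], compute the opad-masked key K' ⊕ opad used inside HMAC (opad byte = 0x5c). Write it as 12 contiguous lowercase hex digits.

ff8d5c5c5c5c

Key decimal bytes [182, 105, 166, 15, 92, 146, 235, 199] = b6 69 a6 0f 5c 92 eb c7 is 8 bytes > B = 6, so hash it first: H(key) = a3 d1, then zero-pad to 6 bytes: K' = a3 d1 00 00 00 00.
XOR each byte with 0x5c: a3⊕5c=ff, d1⊕5c=8d, 00⊕5c=5c, 00⊕5c=5c, 00⊕5c=5c, 00⊕5c=5c.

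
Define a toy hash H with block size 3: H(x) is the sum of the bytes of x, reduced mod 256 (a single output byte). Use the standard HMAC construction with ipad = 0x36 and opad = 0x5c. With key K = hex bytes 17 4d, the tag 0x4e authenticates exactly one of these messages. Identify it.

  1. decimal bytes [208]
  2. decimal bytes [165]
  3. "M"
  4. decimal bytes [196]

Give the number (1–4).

4

Key hex bytes 17 4d is 2 bytes ≤ B = 3; zero-pad to 3 bytes: K' = 17 4d 00.
K' ⊕ ipad = 21 7b 36; K' ⊕ opad = 4b 11 5c.
m1: inner = H(21 7b 36 d0) = a2; tag = H(4b 11 5c a2) = 5a
m2: inner = H(21 7b 36 a5) = 77; tag = H(4b 11 5c 77) = 2f
m3: inner = H(21 7b 36 4d) = 1f; tag = H(4b 11 5c 1f) = d7
m4: inner = H(21 7b 36 c4) = 96; tag = H(4b 11 5c 96) = 4e ← matches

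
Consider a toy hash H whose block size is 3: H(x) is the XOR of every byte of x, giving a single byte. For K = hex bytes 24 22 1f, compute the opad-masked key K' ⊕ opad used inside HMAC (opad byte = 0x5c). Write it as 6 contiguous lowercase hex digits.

Key hex bytes 24 22 1f is exactly B = 3 bytes: K' = 24 22 1f.
XOR each byte with 0x5c: 24⊕5c=78, 22⊕5c=7e, 1f⊕5c=43.

787e43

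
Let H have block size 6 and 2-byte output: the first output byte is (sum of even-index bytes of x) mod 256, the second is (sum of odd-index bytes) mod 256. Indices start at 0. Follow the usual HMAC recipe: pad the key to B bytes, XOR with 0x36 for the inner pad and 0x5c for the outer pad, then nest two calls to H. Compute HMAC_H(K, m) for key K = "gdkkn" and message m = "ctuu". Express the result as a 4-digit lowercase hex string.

8299

Key "gdkkn" = 67 64 6b 6b 6e is 5 bytes ≤ B = 6; zero-pad to 6 bytes: K' = 67 64 6b 6b 6e 00.
K' ⊕ ipad = 51 52 5d 5d 58 36.  K' ⊕ opad = 3b 38 37 37 32 5c.
Inner input = (K'⊕ipad) ∥ m = 51 52 5d 5d 58 36 ∥ 63 74 75 75.
Inner hash: even-index sum = 478 mod 256 = 222; odd-index sum = 462 mod 256 = 206 → de ce.
Outer input = (K'⊕opad) ∥ inner = 3b 38 37 37 32 5c ∥ de ce.
Outer hash (tag): even-index sum = 386 mod 256 = 130; odd-index sum = 409 mod 256 = 153 → 82 99.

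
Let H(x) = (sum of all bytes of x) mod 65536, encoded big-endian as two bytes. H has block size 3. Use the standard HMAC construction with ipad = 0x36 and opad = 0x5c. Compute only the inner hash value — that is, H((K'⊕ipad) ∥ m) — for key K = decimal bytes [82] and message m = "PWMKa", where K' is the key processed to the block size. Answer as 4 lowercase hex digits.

Key decimal bytes [82] = 52 is 1 byte ≤ B = 3; zero-pad to 3 bytes: K' = 52 00 00.
K' ⊕ ipad = 64 36 36.
Inner input = 64 36 36 ∥ 50 57 4d 4b 61.
Inner hash: sum = 100+54+54+80+87+77+75+97 = 624 → 02 70.

0270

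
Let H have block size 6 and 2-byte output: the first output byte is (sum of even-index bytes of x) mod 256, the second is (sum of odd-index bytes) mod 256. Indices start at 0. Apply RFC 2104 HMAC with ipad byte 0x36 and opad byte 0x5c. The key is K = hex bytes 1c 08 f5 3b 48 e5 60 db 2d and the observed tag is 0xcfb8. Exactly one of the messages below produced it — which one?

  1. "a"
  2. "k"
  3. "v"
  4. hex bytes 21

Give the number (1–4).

4

Key hex bytes 1c 08 f5 3b 48 e5 60 db 2d is 9 bytes > B = 6, so hash it first: H(key) = e6 03, then zero-pad to 6 bytes: K' = e6 03 00 00 00 00.
K' ⊕ ipad = d0 35 36 36 36 36; K' ⊕ opad = ba 5f 5c 5c 5c 5c.
m1: inner = H(d0 35 36 36 36 36 61) = 9d a1; tag = H(ba 5f 5c 5c 5c 5c 9d a1) = 0fb8
m2: inner = H(d0 35 36 36 36 36 6b) = a7 a1; tag = H(ba 5f 5c 5c 5c 5c a7 a1) = 19b8
m3: inner = H(d0 35 36 36 36 36 76) = b2 a1; tag = H(ba 5f 5c 5c 5c 5c b2 a1) = 24b8
m4: inner = H(d0 35 36 36 36 36 21) = 5d a1; tag = H(ba 5f 5c 5c 5c 5c 5d a1) = cfb8 ← matches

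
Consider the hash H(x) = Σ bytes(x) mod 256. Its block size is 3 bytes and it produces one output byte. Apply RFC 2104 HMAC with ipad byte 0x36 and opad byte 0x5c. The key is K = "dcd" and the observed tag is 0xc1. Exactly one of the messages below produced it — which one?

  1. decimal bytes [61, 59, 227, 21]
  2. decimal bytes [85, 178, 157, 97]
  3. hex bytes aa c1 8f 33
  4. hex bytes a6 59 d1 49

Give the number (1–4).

4

Key "dcd" = 64 63 64 is exactly B = 3 bytes: K' = 64 63 64.
K' ⊕ ipad = 52 55 52; K' ⊕ opad = 38 3f 38.
m1: inner = H(52 55 52 3d 3b e3 15) = 69; tag = H(38 3f 38 69) = 18
m2: inner = H(52 55 52 55 b2 9d 61) = fe; tag = H(38 3f 38 fe) = ad
m3: inner = H(52 55 52 aa c1 8f 33) = 26; tag = H(38 3f 38 26) = d5
m4: inner = H(52 55 52 a6 59 d1 49) = 12; tag = H(38 3f 38 12) = c1 ← matches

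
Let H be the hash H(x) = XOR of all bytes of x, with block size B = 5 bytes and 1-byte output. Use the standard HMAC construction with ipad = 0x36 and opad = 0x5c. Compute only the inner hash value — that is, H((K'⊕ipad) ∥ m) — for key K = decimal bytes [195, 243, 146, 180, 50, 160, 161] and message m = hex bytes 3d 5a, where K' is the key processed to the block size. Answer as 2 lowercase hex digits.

Key decimal bytes [195, 243, 146, 180, 50, 160, 161] = c3 f3 92 b4 32 a0 a1 is 7 bytes > B = 5, so hash it first: H(key) = 25, then zero-pad to 5 bytes: K' = 25 00 00 00 00.
K' ⊕ ipad = 13 36 36 36 36.
Inner input = 13 36 36 36 36 ∥ 3d 5a.
Inner hash: XOR 13⊕36⊕36⊕36⊕36⊕3d⊕5a = 74.

74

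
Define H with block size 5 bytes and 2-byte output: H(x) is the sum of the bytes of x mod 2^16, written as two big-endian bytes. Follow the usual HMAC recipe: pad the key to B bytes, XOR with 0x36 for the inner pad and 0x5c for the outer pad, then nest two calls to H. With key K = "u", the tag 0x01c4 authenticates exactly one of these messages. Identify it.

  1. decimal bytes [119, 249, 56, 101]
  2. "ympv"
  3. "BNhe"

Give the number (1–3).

Key "u" = 75 is 1 byte ≤ B = 5; zero-pad to 5 bytes: K' = 75 00 00 00 00.
K' ⊕ ipad = 43 36 36 36 36; K' ⊕ opad = 29 5c 5c 5c 5c.
m1: inner = H(43 36 36 36 36 77 f9 38 65) = 03 28; tag = H(29 5c 5c 5c 5c 03 28) = 01c4 ← matches
m2: inner = H(43 36 36 36 36 79 6d 70 76) = 02 e7; tag = H(29 5c 5c 5c 5c 02 e7) = 0282
m3: inner = H(43 36 36 36 36 42 4e 68 65) = 02 78; tag = H(29 5c 5c 5c 5c 02 78) = 0213

1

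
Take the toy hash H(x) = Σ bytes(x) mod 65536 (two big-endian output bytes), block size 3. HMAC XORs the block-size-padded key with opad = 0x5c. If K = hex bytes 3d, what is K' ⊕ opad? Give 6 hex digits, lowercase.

615c5c

Key hex bytes 3d is 1 byte ≤ B = 3; zero-pad to 3 bytes: K' = 3d 00 00.
XOR each byte with 0x5c: 3d⊕5c=61, 00⊕5c=5c, 00⊕5c=5c.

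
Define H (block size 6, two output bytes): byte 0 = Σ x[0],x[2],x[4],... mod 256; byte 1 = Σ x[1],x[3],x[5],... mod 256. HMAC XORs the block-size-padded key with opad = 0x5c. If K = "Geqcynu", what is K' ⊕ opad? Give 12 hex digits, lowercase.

fa6a5c5c5c5c

Key "Geqcynu" = 47 65 71 63 79 6e 75 is 7 bytes > B = 6, so hash it first: H(key) = a6 36, then zero-pad to 6 bytes: K' = a6 36 00 00 00 00.
XOR each byte with 0x5c: a6⊕5c=fa, 36⊕5c=6a, 00⊕5c=5c, 00⊕5c=5c, 00⊕5c=5c, 00⊕5c=5c.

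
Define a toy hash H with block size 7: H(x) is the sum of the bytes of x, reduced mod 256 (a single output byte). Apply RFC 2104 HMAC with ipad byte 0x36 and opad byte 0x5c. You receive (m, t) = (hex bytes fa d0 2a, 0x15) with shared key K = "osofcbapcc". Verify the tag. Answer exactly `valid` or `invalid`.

invalid

Key "osofcbapcc" = 6f 73 6f 66 63 62 61 70 63 63 is 10 bytes > B = 7, so hash it first: H(key) = 13, then zero-pad to 7 bytes: K' = 13 00 00 00 00 00 00.
K' ⊕ ipad = 25 36 36 36 36 36 36; K' ⊕ opad = 4f 5c 5c 5c 5c 5c 5c.
Inner hash: sum = 37+54+54+54+54+54+54+250+208+42 = 861; mod 256 = 93 → 5d.
Outer hash (recomputed tag): sum = 79+92+92+92+92+92+92+93 = 724; mod 256 = 212 → d4.
Recomputed tag = d4; claimed = 15 → mismatch.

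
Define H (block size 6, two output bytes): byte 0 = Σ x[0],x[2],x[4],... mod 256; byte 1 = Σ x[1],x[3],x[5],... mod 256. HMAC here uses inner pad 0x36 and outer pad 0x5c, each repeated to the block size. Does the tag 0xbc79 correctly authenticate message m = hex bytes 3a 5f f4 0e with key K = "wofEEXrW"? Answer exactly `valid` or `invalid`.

invalid

Key "wofEEXrW" = 77 6f 66 45 45 58 72 57 is 8 bytes > B = 6, so hash it first: H(key) = 94 63, then zero-pad to 6 bytes: K' = 94 63 00 00 00 00.
K' ⊕ ipad = a2 55 36 36 36 36; K' ⊕ opad = c8 3f 5c 5c 5c 5c.
Inner hash: even-index sum = 572 mod 256 = 60; odd-index sum = 302 mod 256 = 46 → 3c 2e.
Outer hash (recomputed tag): even-index sum = 444 mod 256 = 188; odd-index sum = 293 mod 256 = 37 → bc 25.
Recomputed tag = bc25; claimed = bc79 → mismatch.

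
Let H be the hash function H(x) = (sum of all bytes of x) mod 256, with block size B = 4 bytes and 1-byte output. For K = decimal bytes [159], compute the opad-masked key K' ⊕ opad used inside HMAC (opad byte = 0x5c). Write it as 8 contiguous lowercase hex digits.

Key decimal bytes [159] = 9f is 1 byte ≤ B = 4; zero-pad to 4 bytes: K' = 9f 00 00 00.
XOR each byte with 0x5c: 9f⊕5c=c3, 00⊕5c=5c, 00⊕5c=5c, 00⊕5c=5c.

c35c5c5c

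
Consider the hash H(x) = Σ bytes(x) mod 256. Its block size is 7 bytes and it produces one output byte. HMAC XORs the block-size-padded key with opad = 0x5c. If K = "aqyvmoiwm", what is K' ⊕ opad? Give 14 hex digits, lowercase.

b65c5c5c5c5c5c

Key "aqyvmoiwm" = 61 71 79 76 6d 6f 69 77 6d is 9 bytes > B = 7, so hash it first: H(key) = ea, then zero-pad to 7 bytes: K' = ea 00 00 00 00 00 00.
XOR each byte with 0x5c: ea⊕5c=b6, 00⊕5c=5c, 00⊕5c=5c, 00⊕5c=5c, 00⊕5c=5c, 00⊕5c=5c, 00⊕5c=5c.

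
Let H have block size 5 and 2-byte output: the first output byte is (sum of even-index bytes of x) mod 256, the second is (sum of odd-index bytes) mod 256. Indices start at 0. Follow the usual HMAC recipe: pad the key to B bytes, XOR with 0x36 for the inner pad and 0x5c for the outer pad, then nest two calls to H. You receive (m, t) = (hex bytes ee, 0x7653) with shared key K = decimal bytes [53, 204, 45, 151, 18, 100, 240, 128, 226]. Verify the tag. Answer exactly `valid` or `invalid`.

invalid

Key decimal bytes [53, 204, 45, 151, 18, 100, 240, 128, 226] = 35 cc 2d 97 12 64 f0 80 e2 is 9 bytes > B = 5, so hash it first: H(key) = 46 47, then zero-pad to 5 bytes: K' = 46 47 00 00 00.
K' ⊕ ipad = 70 71 36 36 36; K' ⊕ opad = 1a 1b 5c 5c 5c.
Inner hash: even-index sum = 220 mod 256 = 220; odd-index sum = 405 mod 256 = 149 → dc 95.
Outer hash (recomputed tag): even-index sum = 359 mod 256 = 103; odd-index sum = 339 mod 256 = 83 → 67 53.
Recomputed tag = 6753; claimed = 7653 → mismatch.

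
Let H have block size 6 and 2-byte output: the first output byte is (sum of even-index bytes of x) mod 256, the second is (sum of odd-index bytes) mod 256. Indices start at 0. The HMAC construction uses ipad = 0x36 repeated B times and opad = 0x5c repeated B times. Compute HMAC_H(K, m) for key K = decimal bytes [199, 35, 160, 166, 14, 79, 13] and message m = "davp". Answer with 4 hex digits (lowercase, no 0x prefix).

Key decimal bytes [199, 35, 160, 166, 14, 79, 13] = c7 23 a0 a6 0e 4f 0d is 7 bytes > B = 6, so hash it first: H(key) = 82 18, then zero-pad to 6 bytes: K' = 82 18 00 00 00 00.
K' ⊕ ipad = b4 2e 36 36 36 36.  K' ⊕ opad = de 44 5c 5c 5c 5c.
Inner input = (K'⊕ipad) ∥ m = b4 2e 36 36 36 36 ∥ 64 61 76 70.
Inner hash: even-index sum = 506 mod 256 = 250; odd-index sum = 363 mod 256 = 107 → fa 6b.
Outer input = (K'⊕opad) ∥ inner = de 44 5c 5c 5c 5c ∥ fa 6b.
Outer hash (tag): even-index sum = 656 mod 256 = 144; odd-index sum = 359 mod 256 = 103 → 90 67.

9067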